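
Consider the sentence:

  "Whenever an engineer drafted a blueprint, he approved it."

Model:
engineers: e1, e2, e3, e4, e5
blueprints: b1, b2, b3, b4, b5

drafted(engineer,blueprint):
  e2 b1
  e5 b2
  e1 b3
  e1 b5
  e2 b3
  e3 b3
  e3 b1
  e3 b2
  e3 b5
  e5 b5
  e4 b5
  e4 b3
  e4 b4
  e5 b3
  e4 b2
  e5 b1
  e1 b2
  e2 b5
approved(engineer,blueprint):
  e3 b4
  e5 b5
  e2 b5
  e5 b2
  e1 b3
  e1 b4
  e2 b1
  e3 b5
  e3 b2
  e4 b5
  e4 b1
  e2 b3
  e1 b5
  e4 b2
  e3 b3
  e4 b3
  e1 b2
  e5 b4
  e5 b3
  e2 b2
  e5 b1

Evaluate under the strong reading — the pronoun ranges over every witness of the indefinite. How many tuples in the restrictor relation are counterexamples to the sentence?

"it" takes "a blueprint" as antecedent — a donkey pronoun bound across the clause boundary.
Strong reading: for every (e,b) with drafted(e,b), approved(e,b).
Restrictor pairs: (e1,b2) ✓  (e1,b3) ✓  (e1,b5) ✓  (e2,b1) ✓  (e2,b3) ✓  (e2,b5) ✓  (e3,b1) ✗  (e3,b2) ✓  (e3,b3) ✓  (e3,b5) ✓  (e4,b2) ✓  (e4,b3) ✓  (e4,b4) ✗  (e4,b5) ✓  (e5,b1) ✓  (e5,b2) ✓  (e5,b3) ✓  (e5,b5) ✓
Counterexamples (restrictor pairs failing the scope): 2.

2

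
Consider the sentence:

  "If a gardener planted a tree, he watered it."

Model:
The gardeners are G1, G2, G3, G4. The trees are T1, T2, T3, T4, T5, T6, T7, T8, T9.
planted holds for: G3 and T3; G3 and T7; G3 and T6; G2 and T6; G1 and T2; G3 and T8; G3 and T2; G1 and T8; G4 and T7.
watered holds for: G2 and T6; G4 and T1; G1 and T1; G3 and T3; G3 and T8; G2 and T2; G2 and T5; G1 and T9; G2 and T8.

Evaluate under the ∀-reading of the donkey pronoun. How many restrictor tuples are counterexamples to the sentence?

"it" takes "a tree" as antecedent — a donkey pronoun bound across the clause boundary.
Strong reading: for every (g,t) with planted(g,t), watered(g,t).
Restrictor pairs: (G1,T2) ✗  (G1,T8) ✗  (G2,T6) ✓  (G3,T2) ✗  (G3,T3) ✓  (G3,T6) ✗  (G3,T7) ✗  (G3,T8) ✓  (G4,T7) ✗
Counterexamples (restrictor pairs failing the scope): 6.

6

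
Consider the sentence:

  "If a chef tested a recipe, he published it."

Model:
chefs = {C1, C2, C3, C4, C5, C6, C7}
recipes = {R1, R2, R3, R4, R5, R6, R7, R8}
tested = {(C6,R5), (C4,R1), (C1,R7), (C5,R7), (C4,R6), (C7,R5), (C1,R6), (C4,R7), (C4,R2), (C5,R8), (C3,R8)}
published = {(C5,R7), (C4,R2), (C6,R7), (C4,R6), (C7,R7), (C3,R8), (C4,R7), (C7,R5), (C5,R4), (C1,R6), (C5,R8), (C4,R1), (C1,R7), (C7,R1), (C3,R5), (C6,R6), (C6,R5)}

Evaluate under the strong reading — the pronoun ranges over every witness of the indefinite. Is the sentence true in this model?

"it" takes "a recipe" as antecedent — a donkey pronoun bound across the clause boundary.
Strong reading: for every (c,r) with tested(c,r), published(c,r).
Restrictor pairs: (C1,R6) ✓  (C1,R7) ✓  (C3,R8) ✓  (C4,R1) ✓  (C4,R2) ✓  (C4,R6) ✓  (C4,R7) ✓  (C5,R7) ✓  (C5,R8) ✓  (C6,R5) ✓  (C7,R5) ✓
Every restrictor pair satisfies the scope.

True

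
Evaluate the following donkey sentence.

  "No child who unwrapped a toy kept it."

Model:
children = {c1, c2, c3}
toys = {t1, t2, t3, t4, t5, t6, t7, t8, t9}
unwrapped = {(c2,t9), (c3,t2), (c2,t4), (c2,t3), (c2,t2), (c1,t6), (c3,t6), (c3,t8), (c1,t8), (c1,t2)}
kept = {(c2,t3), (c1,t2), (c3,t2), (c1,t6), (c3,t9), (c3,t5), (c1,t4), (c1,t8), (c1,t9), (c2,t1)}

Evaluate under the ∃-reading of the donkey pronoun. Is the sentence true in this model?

False

"it" takes "a toy" as antecedent — a donkey pronoun bound across the clause boundary.
Truth condition: for no (c,t) with unwrapped(c,t) does kept(c,t) hold.
Restrictor pairs — does the scope hold? (c1,t2):holds  (c1,t6):holds  (c1,t8):holds  (c2,t2):fails  (c2,t3):holds  (c2,t4):fails  (c2,t9):fails  (c3,t2):holds  (c3,t6):fails  (c3,t8):fails
Scope holds for 5 pair(s), so the sentence is false.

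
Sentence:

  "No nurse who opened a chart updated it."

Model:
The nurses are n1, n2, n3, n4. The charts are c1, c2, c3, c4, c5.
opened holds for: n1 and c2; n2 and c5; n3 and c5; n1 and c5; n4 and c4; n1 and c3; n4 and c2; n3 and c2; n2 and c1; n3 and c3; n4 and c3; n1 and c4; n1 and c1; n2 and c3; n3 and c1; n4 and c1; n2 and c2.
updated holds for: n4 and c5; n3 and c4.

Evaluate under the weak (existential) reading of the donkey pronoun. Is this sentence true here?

"it" takes "a chart" as antecedent — a donkey pronoun bound across the clause boundary.
Truth condition: for no (n,c) with opened(n,c) does updated(n,c) hold.
Restrictor pairs — does the scope hold? (n1,c1):fails  (n1,c2):fails  (n1,c3):fails  (n1,c4):fails  (n1,c5):fails  (n2,c1):fails  (n2,c2):fails  (n2,c3):fails  (n2,c5):fails  (n3,c1):fails  (n3,c2):fails  (n3,c3):fails  (n3,c5):fails  (n4,c1):fails  (n4,c2):fails  (n4,c3):fails  (n4,c4):fails
Scope holds for no restrictor pair, so the sentence is true.

True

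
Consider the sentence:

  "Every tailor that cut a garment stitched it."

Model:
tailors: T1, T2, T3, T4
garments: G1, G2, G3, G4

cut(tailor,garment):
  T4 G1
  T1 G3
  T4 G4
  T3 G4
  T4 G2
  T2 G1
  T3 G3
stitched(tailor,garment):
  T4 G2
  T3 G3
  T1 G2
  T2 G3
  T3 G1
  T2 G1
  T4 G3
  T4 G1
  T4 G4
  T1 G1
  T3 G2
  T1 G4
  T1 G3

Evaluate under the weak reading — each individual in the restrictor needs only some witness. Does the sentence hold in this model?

"it" takes "a garment" as antecedent — a donkey pronoun bound across the clause boundary.
Weak reading: every tailor t with some cut-garment has at least one cut-garment g such that stitched(t,g).
Per tailor: T1:✓  T2:✓  T3:✓  T4:✓
Every tailor in the restrictor has a witness.

True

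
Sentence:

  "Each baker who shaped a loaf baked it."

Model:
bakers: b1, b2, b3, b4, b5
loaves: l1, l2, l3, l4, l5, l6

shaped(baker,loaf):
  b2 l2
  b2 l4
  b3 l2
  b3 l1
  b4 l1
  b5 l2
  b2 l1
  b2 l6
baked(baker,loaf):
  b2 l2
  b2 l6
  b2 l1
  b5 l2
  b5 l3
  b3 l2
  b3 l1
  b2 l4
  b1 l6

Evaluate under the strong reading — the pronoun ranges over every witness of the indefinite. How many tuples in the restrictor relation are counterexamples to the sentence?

"it" takes "a loaf" as antecedent — a donkey pronoun bound across the clause boundary.
Strong reading: for every (b,l) with shaped(b,l), baked(b,l).
Restrictor pairs: (b2,l1) ✓  (b2,l2) ✓  (b2,l4) ✓  (b2,l6) ✓  (b3,l1) ✓  (b3,l2) ✓  (b4,l1) ✗  (b5,l2) ✓
Counterexamples (restrictor pairs failing the scope): 1.

1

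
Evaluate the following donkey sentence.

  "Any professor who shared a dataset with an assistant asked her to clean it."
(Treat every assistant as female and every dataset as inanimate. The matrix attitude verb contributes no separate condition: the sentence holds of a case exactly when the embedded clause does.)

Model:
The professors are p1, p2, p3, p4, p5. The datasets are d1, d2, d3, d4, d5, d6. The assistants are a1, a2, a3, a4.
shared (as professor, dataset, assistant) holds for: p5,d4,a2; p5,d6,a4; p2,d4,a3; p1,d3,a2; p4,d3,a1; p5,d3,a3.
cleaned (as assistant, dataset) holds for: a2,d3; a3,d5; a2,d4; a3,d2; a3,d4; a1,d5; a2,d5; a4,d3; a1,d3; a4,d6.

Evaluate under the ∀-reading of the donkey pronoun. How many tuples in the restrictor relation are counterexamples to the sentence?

"her" takes "an assistant" as antecedent and "it" takes "a dataset"; both are donkey pronouns co-varying with the restrictor.
Strong reading: for every (p,d,a) with shared(p,d,a), cleaned(a,d).
Restrictor triples: (p1,d3,a2)→cleaned(a2,d3) ✓  (p2,d4,a3)→cleaned(a3,d4) ✓  (p4,d3,a1)→cleaned(a1,d3) ✓  (p5,d3,a3)→cleaned(a3,d3) ✗  (p5,d4,a2)→cleaned(a2,d4) ✓  (p5,d6,a4)→cleaned(a4,d6) ✓
Counterexamples (restrictor triples failing the scope): 1.

1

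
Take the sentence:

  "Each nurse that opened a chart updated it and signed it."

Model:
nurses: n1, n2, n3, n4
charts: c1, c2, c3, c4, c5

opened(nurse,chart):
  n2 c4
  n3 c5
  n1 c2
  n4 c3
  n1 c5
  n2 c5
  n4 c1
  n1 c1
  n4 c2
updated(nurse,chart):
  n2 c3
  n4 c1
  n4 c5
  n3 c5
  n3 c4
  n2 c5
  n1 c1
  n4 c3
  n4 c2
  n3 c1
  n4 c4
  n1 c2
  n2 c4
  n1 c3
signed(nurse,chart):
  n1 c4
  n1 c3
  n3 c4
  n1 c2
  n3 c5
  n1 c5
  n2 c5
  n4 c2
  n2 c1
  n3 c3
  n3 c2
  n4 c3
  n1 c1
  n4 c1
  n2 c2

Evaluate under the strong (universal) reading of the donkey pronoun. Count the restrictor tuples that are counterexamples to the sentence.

2

"it" takes "a chart" as antecedent — a donkey pronoun bound across the clause boundary.
Strong reading: for every (n,c) with opened(n,c), updated(n,c) ∧ signed(n,c).
Restrictor pairs: (n1,c1) ✓  (n1,c2) ✓  (n1,c5) ✗  (n2,c4) ✗  (n2,c5) ✓  (n3,c5) ✓  (n4,c1) ✓  (n4,c2) ✓  (n4,c3) ✓
Counterexamples (restrictor pairs failing the scope): 2.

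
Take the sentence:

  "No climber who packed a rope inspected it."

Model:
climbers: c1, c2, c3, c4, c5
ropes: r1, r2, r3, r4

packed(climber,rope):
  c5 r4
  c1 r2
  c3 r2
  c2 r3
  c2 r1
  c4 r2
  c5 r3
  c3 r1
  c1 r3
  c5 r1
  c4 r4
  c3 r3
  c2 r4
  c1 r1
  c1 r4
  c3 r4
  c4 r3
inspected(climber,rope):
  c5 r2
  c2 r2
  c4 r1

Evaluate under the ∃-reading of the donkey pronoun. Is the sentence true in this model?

True

"it" takes "a rope" as antecedent — a donkey pronoun bound across the clause boundary.
Truth condition: for no (c,r) with packed(c,r) does inspected(c,r) hold.
Restrictor pairs — does the scope hold? (c1,r1):fails  (c1,r2):fails  (c1,r3):fails  (c1,r4):fails  (c2,r1):fails  (c2,r3):fails  (c2,r4):fails  (c3,r1):fails  (c3,r2):fails  (c3,r3):fails  (c3,r4):fails  (c4,r2):fails  (c4,r3):fails  (c4,r4):fails  (c5,r1):fails  (c5,r3):fails  (c5,r4):fails
Scope holds for no restrictor pair, so the sentence is true.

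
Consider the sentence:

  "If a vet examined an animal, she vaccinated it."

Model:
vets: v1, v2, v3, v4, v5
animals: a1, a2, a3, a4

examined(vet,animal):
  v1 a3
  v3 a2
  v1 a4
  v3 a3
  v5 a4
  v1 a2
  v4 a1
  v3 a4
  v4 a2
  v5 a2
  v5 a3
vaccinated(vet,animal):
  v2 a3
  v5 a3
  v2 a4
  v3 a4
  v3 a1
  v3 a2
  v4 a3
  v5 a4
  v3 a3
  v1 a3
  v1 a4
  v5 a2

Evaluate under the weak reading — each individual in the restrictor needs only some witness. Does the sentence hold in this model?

"it" takes "an animal" as antecedent — a donkey pronoun bound across the clause boundary.
Weak reading: every vet v with some examined-animal has at least one examined-animal a such that vaccinated(v,a).
Per vet: v1:✓  v3:✓  v4:✗  v5:✓
v4 has no witness among its examined-animals.

False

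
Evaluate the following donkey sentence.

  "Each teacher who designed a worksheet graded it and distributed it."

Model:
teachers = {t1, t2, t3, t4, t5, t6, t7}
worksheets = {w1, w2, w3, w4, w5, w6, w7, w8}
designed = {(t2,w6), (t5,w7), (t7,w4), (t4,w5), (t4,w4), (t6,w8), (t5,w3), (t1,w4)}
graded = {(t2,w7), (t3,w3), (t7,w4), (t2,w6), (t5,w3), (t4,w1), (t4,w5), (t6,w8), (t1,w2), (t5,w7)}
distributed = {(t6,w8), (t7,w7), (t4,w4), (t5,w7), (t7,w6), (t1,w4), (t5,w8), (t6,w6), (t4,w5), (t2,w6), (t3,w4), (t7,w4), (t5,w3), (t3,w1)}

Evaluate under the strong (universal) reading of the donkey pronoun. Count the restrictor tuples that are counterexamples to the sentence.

2

"it" takes "a worksheet" as antecedent — a donkey pronoun bound across the clause boundary.
Strong reading: for every (t,w) with designed(t,w), graded(t,w) ∧ distributed(t,w).
Restrictor pairs: (t1,w4) ✗  (t2,w6) ✓  (t4,w4) ✗  (t4,w5) ✓  (t5,w3) ✓  (t5,w7) ✓  (t6,w8) ✓  (t7,w4) ✓
Counterexamples (restrictor pairs failing the scope): 2.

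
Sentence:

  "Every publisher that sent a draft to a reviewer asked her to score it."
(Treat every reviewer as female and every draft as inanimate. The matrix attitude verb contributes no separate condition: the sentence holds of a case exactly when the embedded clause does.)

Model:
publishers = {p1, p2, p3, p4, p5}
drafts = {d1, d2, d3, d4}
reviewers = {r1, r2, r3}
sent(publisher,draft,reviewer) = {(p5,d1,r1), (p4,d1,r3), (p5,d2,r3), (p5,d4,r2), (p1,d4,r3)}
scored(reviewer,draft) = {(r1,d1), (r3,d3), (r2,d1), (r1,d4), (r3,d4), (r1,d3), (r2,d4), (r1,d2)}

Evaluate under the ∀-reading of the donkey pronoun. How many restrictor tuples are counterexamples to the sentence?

2

"her" takes "a reviewer" as antecedent and "it" takes "a draft"; both are donkey pronouns co-varying with the restrictor.
Strong reading: for every (p,d,r) with sent(p,d,r), scored(r,d).
Restrictor triples: (p1,d4,r3)→scored(r3,d4) ✓  (p4,d1,r3)→scored(r3,d1) ✗  (p5,d1,r1)→scored(r1,d1) ✓  (p5,d2,r3)→scored(r3,d2) ✗  (p5,d4,r2)→scored(r2,d4) ✓
Counterexamples (restrictor triples failing the scope): 2.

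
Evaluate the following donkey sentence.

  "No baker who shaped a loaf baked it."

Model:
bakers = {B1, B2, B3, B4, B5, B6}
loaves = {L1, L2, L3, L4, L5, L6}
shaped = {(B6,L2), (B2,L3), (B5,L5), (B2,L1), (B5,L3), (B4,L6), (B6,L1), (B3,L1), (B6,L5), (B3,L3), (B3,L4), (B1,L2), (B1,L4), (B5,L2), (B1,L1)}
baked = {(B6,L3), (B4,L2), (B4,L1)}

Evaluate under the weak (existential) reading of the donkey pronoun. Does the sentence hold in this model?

"it" takes "a loaf" as antecedent — a donkey pronoun bound across the clause boundary.
Truth condition: for no (b,l) with shaped(b,l) does baked(b,l) hold.
Restrictor pairs — does the scope hold? (B1,L1):fails  (B1,L2):fails  (B1,L4):fails  (B2,L1):fails  (B2,L3):fails  (B3,L1):fails  (B3,L3):fails  (B3,L4):fails  (B4,L6):fails  (B5,L2):fails  (B5,L3):fails  (B5,L5):fails  (B6,L1):fails  (B6,L2):fails  (B6,L5):fails
Scope holds for no restrictor pair, so the sentence is true.

True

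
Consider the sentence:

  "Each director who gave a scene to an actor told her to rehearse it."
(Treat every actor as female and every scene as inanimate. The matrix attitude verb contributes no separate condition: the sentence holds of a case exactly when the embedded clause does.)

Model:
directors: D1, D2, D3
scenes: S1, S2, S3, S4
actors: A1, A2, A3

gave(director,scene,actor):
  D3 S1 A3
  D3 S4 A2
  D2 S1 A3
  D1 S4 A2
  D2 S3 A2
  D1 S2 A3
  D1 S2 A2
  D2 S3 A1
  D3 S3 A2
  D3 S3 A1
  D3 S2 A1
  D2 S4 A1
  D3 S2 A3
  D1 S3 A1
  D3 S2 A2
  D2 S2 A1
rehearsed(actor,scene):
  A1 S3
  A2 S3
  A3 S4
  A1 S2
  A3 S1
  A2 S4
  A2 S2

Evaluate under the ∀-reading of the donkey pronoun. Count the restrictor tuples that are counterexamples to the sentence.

"her" takes "an actor" as antecedent and "it" takes "a scene"; both are donkey pronouns co-varying with the restrictor.
Strong reading: for every (d,s,a) with gave(d,s,a), rehearsed(a,s).
Restrictor triples: (D1,S2,A2)→rehearsed(A2,S2) ✓  (D1,S2,A3)→rehearsed(A3,S2) ✗  (D1,S3,A1)→rehearsed(A1,S3) ✓  (D1,S4,A2)→rehearsed(A2,S4) ✓  (D2,S1,A3)→rehearsed(A3,S1) ✓  (D2,S2,A1)→rehearsed(A1,S2) ✓  (D2,S3,A1)→rehearsed(A1,S3) ✓  (D2,S3,A2)→rehearsed(A2,S3) ✓  (D2,S4,A1)→rehearsed(A1,S4) ✗  (D3,S1,A3)→rehearsed(A3,S1) ✓  (D3,S2,A1)→rehearsed(A1,S2) ✓  (D3,S2,A2)→rehearsed(A2,S2) ✓  (D3,S2,A3)→rehearsed(A3,S2) ✗  (D3,S3,A1)→rehearsed(A1,S3) ✓  (D3,S3,A2)→rehearsed(A2,S3) ✓  (D3,S4,A2)→rehearsed(A2,S4) ✓
Counterexamples (restrictor triples failing the scope): 3.

3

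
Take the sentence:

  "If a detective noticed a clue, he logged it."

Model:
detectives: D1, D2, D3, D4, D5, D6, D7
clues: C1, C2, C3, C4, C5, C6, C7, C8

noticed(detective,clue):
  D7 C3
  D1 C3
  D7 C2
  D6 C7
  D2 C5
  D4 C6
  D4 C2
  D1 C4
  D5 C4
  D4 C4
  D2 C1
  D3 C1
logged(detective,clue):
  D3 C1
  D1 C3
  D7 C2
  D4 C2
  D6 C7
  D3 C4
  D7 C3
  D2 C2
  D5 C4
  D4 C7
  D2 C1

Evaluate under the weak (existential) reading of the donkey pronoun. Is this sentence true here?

True

"it" takes "a clue" as antecedent — a donkey pronoun bound across the clause boundary.
Weak reading: every detective d with some noticed-clue has at least one noticed-clue c such that logged(d,c).
Per detective: D1:✓  D2:✓  D3:✓  D4:✓  D5:✓  D6:✓  D7:✓
Every detective in the restrictor has a witness.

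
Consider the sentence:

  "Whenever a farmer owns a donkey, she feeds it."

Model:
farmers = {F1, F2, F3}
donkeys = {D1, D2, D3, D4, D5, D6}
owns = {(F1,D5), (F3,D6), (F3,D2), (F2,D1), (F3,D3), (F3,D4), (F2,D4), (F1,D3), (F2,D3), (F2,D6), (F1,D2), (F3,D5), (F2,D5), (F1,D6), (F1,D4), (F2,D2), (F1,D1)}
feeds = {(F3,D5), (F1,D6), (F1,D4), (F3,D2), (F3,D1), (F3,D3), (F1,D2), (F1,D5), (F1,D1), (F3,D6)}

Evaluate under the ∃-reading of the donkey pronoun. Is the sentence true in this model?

"it" takes "a donkey" as antecedent — a donkey pronoun bound across the clause boundary.
Weak reading: every farmer f with some owns-donkey has at least one owns-donkey d such that feeds(f,d).
Per farmer: F1:✓  F2:✗  F3:✓
F2 has no witness among its owns-donkeys.

False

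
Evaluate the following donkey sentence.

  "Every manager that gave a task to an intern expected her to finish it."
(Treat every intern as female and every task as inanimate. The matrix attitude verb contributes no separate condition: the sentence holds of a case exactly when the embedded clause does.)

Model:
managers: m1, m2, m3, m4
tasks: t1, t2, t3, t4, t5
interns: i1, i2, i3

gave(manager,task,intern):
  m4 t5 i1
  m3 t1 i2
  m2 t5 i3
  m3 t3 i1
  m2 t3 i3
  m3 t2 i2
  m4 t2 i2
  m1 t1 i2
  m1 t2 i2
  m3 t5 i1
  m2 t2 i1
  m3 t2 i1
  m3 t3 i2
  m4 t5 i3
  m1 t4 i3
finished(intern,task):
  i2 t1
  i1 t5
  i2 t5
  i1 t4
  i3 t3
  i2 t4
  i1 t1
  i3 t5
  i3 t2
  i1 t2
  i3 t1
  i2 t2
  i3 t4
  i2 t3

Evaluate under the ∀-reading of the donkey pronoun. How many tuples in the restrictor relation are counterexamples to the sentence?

"her" takes "an intern" as antecedent and "it" takes "a task"; both are donkey pronouns co-varying with the restrictor.
Strong reading: for every (m,t,i) with gave(m,t,i), finished(i,t).
Restrictor triples: (m1,t1,i2)→finished(i2,t1) ✓  (m1,t2,i2)→finished(i2,t2) ✓  (m1,t4,i3)→finished(i3,t4) ✓  (m2,t2,i1)→finished(i1,t2) ✓  (m2,t3,i3)→finished(i3,t3) ✓  (m2,t5,i3)→finished(i3,t5) ✓  (m3,t1,i2)→finished(i2,t1) ✓  (m3,t2,i1)→finished(i1,t2) ✓  (m3,t2,i2)→finished(i2,t2) ✓  (m3,t3,i1)→finished(i1,t3) ✗  (m3,t3,i2)→finished(i2,t3) ✓  (m3,t5,i1)→finished(i1,t5) ✓  (m4,t2,i2)→finished(i2,t2) ✓  (m4,t5,i1)→finished(i1,t5) ✓  (m4,t5,i3)→finished(i3,t5) ✓
Counterexamples (restrictor triples failing the scope): 1.

1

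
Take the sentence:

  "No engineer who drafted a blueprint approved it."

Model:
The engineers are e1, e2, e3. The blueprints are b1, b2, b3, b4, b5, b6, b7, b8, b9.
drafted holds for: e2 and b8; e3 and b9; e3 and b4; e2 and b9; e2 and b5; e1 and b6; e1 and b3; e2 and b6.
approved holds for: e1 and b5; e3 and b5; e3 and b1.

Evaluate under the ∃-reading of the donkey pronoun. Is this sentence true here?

"it" takes "a blueprint" as antecedent — a donkey pronoun bound across the clause boundary.
Truth condition: for no (e,b) with drafted(e,b) does approved(e,b) hold.
Restrictor pairs — does the scope hold? (e1,b3):fails  (e1,b6):fails  (e2,b5):fails  (e2,b6):fails  (e2,b8):fails  (e2,b9):fails  (e3,b4):fails  (e3,b9):fails
Scope holds for no restrictor pair, so the sentence is true.

True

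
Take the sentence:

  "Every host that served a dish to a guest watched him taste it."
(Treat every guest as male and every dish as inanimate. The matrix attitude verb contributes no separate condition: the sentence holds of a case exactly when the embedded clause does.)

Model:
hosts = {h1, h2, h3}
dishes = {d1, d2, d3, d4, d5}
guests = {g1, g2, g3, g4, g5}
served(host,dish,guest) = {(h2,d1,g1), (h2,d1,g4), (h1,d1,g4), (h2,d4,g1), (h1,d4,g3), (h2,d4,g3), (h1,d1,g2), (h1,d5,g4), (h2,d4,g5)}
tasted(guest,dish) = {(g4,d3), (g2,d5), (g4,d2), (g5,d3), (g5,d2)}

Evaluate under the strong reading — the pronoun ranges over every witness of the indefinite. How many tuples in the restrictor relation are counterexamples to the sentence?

9

"him" takes "a guest" as antecedent and "it" takes "a dish"; both are donkey pronouns co-varying with the restrictor.
Strong reading: for every (h,d,g) with served(h,d,g), tasted(g,d).
Restrictor triples: (h1,d1,g2)→tasted(g2,d1) ✗  (h1,d1,g4)→tasted(g4,d1) ✗  (h1,d4,g3)→tasted(g3,d4) ✗  (h1,d5,g4)→tasted(g4,d5) ✗  (h2,d1,g1)→tasted(g1,d1) ✗  (h2,d1,g4)→tasted(g4,d1) ✗  (h2,d4,g1)→tasted(g1,d4) ✗  (h2,d4,g3)→tasted(g3,d4) ✗  (h2,d4,g5)→tasted(g5,d4) ✗
Counterexamples (restrictor triples failing the scope): 9.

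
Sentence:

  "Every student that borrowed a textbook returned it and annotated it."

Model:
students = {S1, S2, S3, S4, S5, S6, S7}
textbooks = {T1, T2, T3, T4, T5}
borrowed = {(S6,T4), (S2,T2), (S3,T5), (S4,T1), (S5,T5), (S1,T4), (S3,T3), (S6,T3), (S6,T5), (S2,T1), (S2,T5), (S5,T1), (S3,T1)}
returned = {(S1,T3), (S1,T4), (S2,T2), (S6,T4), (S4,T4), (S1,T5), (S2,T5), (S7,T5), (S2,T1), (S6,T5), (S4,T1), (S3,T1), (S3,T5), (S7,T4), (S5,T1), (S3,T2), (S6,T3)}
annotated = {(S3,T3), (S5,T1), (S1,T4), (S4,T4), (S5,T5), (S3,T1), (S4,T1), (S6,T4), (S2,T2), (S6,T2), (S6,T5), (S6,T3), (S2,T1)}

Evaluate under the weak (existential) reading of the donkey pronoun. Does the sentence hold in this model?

True

"it" takes "a textbook" as antecedent — a donkey pronoun bound across the clause boundary.
Weak reading: every student s with some borrowed-textbook has at least one borrowed-textbook t such that returned(s,t) ∧ annotated(s,t).
Per student: S1:✓  S2:✓  S3:✓  S4:✓  S5:✓  S6:✓
Every student in the restrictor has a witness.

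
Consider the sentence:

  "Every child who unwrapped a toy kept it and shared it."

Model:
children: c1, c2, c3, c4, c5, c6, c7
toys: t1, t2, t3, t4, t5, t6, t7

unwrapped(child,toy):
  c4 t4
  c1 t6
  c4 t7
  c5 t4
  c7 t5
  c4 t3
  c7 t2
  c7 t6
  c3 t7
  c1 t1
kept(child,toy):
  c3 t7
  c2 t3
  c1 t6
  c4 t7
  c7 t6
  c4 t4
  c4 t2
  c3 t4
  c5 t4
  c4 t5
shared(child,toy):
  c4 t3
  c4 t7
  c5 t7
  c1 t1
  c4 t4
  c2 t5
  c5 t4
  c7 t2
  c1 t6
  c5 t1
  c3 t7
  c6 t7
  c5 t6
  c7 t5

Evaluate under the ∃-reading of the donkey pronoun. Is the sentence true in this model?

False

"it" takes "a toy" as antecedent — a donkey pronoun bound across the clause boundary.
Weak reading: every child c with some unwrapped-toy has at least one unwrapped-toy t such that kept(c,t) ∧ shared(c,t).
Per child: c1:✓  c3:✓  c4:✓  c5:✓  c7:✗
c7 has no witness among its unwrapped-toys.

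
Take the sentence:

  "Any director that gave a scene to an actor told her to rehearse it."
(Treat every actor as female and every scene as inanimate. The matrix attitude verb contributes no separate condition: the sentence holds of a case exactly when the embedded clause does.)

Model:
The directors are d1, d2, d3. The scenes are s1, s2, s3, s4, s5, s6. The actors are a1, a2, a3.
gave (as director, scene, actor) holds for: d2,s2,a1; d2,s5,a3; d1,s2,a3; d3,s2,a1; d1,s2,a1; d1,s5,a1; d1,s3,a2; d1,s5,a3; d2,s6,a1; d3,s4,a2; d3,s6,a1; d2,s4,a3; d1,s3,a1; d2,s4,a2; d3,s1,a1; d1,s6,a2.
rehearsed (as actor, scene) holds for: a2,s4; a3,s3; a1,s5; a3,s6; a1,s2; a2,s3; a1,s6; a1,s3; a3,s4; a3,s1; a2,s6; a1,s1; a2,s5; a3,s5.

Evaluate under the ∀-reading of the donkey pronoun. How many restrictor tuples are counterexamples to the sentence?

"her" takes "an actor" as antecedent and "it" takes "a scene"; both are donkey pronouns co-varying with the restrictor.
Strong reading: for every (d,s,a) with gave(d,s,a), rehearsed(a,s).
Restrictor triples: (d1,s2,a1)→rehearsed(a1,s2) ✓  (d1,s2,a3)→rehearsed(a3,s2) ✗  (d1,s3,a1)→rehearsed(a1,s3) ✓  (d1,s3,a2)→rehearsed(a2,s3) ✓  (d1,s5,a1)→rehearsed(a1,s5) ✓  (d1,s5,a3)→rehearsed(a3,s5) ✓  (d1,s6,a2)→rehearsed(a2,s6) ✓  (d2,s2,a1)→rehearsed(a1,s2) ✓  (d2,s4,a2)→rehearsed(a2,s4) ✓  (d2,s4,a3)→rehearsed(a3,s4) ✓  (d2,s5,a3)→rehearsed(a3,s5) ✓  (d2,s6,a1)→rehearsed(a1,s6) ✓  (d3,s1,a1)→rehearsed(a1,s1) ✓  (d3,s2,a1)→rehearsed(a1,s2) ✓  (d3,s4,a2)→rehearsed(a2,s4) ✓  (d3,s6,a1)→rehearsed(a1,s6) ✓
Counterexamples (restrictor triples failing the scope): 1.

1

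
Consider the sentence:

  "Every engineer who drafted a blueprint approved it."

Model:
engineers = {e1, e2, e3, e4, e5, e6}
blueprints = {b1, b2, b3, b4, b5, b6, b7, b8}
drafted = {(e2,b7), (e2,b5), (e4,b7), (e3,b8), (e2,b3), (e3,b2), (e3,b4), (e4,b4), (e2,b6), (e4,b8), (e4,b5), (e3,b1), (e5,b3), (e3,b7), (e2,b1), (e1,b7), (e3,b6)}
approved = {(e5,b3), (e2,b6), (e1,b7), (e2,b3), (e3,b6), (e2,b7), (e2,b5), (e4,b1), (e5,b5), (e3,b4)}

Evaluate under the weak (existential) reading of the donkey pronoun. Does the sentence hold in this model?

"it" takes "a blueprint" as antecedent — a donkey pronoun bound across the clause boundary.
Weak reading: every engineer e with some drafted-blueprint has at least one drafted-blueprint b such that approved(e,b).
Per engineer: e1:✓  e2:✓  e3:✓  e4:✗  e5:✓
e4 has no witness among its drafted-blueprints.

False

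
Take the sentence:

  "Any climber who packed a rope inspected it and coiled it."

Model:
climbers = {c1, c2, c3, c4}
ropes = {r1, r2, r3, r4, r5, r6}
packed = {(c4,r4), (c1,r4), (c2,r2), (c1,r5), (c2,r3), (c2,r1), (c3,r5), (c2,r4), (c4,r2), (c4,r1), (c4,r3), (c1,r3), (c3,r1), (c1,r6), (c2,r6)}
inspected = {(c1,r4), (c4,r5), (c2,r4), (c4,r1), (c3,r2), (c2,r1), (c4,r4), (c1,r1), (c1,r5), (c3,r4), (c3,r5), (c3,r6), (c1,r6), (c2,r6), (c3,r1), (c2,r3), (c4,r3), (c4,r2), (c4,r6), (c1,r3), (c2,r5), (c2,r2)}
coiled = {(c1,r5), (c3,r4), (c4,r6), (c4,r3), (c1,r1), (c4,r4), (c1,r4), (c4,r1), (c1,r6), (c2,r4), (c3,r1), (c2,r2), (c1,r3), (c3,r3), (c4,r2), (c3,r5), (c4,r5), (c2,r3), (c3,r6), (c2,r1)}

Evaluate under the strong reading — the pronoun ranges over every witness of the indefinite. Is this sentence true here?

False

"it" takes "a rope" as antecedent — a donkey pronoun bound across the clause boundary.
Strong reading: for every (c,r) with packed(c,r), inspected(c,r) ∧ coiled(c,r).
Restrictor pairs: (c1,r3) ✓  (c1,r4) ✓  (c1,r5) ✓  (c1,r6) ✓  (c2,r1) ✓  (c2,r2) ✓  (c2,r3) ✓  (c2,r4) ✓  (c2,r6) ✗  (c3,r1) ✓  (c3,r5) ✓  (c4,r1) ✓  (c4,r2) ✓  (c4,r3) ✓  (c4,r4) ✓
Counterexample: (c2,r6) is in packed but fails the scope.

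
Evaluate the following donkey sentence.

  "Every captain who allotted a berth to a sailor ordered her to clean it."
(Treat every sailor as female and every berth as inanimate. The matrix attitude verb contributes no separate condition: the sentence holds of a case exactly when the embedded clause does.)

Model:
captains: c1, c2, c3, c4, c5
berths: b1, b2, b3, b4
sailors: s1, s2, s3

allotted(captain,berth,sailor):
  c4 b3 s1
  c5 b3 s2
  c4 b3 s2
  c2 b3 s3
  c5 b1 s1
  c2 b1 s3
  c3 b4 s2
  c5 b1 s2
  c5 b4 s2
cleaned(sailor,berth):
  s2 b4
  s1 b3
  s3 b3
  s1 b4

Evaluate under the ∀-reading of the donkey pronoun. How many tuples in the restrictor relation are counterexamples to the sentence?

"her" takes "a sailor" as antecedent and "it" takes "a berth"; both are donkey pronouns co-varying with the restrictor.
Strong reading: for every (c,b,s) with allotted(c,b,s), cleaned(s,b).
Restrictor triples: (c2,b1,s3)→cleaned(s3,b1) ✗  (c2,b3,s3)→cleaned(s3,b3) ✓  (c3,b4,s2)→cleaned(s2,b4) ✓  (c4,b3,s1)→cleaned(s1,b3) ✓  (c4,b3,s2)→cleaned(s2,b3) ✗  (c5,b1,s1)→cleaned(s1,b1) ✗  (c5,b1,s2)→cleaned(s2,b1) ✗  (c5,b3,s2)→cleaned(s2,b3) ✗  (c5,b4,s2)→cleaned(s2,b4) ✓
Counterexamples (restrictor triples failing the scope): 5.

5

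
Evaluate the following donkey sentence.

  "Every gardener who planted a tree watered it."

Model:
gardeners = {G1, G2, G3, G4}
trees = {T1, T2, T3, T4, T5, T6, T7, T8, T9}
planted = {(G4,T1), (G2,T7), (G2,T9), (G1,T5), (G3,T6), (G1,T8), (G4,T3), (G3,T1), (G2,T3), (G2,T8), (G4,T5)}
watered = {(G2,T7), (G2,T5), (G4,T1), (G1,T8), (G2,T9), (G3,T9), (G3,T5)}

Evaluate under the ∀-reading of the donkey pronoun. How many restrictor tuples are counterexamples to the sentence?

7

"it" takes "a tree" as antecedent — a donkey pronoun bound across the clause boundary.
Strong reading: for every (g,t) with planted(g,t), watered(g,t).
Restrictor pairs: (G1,T5) ✗  (G1,T8) ✓  (G2,T3) ✗  (G2,T7) ✓  (G2,T8) ✗  (G2,T9) ✓  (G3,T1) ✗  (G3,T6) ✗  (G4,T1) ✓  (G4,T3) ✗  (G4,T5) ✗
Counterexamples (restrictor pairs failing the scope): 7.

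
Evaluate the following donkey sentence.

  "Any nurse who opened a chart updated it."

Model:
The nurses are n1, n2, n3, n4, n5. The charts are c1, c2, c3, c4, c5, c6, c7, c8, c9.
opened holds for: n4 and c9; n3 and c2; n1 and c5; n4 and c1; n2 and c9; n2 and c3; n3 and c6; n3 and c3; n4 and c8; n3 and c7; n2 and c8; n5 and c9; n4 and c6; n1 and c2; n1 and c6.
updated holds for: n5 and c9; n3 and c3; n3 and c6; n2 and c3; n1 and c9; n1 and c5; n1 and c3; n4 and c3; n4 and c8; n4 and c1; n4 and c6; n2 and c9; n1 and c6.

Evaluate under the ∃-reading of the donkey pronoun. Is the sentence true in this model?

True

"it" takes "a chart" as antecedent — a donkey pronoun bound across the clause boundary.
Weak reading: every nurse n with some opened-chart has at least one opened-chart c such that updated(n,c).
Per nurse: n1:✓  n2:✓  n3:✓  n4:✓  n5:✓
Every nurse in the restrictor has a witness.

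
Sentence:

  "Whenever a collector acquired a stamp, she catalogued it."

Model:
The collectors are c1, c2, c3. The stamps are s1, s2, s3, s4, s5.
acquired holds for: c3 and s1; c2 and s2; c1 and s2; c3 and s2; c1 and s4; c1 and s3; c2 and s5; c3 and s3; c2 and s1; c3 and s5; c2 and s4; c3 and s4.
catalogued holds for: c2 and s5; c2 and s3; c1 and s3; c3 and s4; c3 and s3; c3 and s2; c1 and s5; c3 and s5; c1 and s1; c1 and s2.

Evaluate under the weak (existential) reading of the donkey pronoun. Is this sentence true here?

"it" takes "a stamp" as antecedent — a donkey pronoun bound across the clause boundary.
Weak reading: every collector c with some acquired-stamp has at least one acquired-stamp s such that catalogued(c,s).
Per collector: c1:✓  c2:✓  c3:✓
Every collector in the restrictor has a witness.

True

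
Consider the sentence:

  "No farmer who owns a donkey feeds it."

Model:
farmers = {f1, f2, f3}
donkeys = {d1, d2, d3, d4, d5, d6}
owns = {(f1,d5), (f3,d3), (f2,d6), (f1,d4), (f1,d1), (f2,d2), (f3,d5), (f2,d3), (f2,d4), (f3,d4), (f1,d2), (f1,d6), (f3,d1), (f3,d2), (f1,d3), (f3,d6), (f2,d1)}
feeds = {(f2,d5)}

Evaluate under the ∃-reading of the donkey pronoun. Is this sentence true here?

True

"it" takes "a donkey" as antecedent — a donkey pronoun bound across the clause boundary.
Truth condition: for no (f,d) with owns(f,d) does feeds(f,d) hold.
Restrictor pairs — does the scope hold? (f1,d1):fails  (f1,d2):fails  (f1,d3):fails  (f1,d4):fails  (f1,d5):fails  (f1,d6):fails  (f2,d1):fails  (f2,d2):fails  (f2,d3):fails  (f2,d4):fails  (f2,d6):fails  (f3,d1):fails  (f3,d2):fails  (f3,d3):fails  (f3,d4):fails  (f3,d5):fails  (f3,d6):fails
Scope holds for no restrictor pair, so the sentence is true.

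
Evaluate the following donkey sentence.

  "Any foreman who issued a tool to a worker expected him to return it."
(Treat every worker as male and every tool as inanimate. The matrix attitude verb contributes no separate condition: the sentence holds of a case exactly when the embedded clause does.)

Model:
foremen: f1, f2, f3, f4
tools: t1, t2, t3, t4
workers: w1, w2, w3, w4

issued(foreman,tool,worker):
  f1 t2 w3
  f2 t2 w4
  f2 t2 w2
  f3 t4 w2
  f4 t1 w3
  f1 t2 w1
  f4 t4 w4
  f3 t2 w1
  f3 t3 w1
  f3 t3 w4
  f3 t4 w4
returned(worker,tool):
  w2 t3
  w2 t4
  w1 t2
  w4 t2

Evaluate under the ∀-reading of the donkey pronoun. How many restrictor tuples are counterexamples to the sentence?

7

"him" takes "a worker" as antecedent and "it" takes "a tool"; both are donkey pronouns co-varying with the restrictor.
Strong reading: for every (f,t,w) with issued(f,t,w), returned(w,t).
Restrictor triples: (f1,t2,w1)→returned(w1,t2) ✓  (f1,t2,w3)→returned(w3,t2) ✗  (f2,t2,w2)→returned(w2,t2) ✗  (f2,t2,w4)→returned(w4,t2) ✓  (f3,t2,w1)→returned(w1,t2) ✓  (f3,t3,w1)→returned(w1,t3) ✗  (f3,t3,w4)→returned(w4,t3) ✗  (f3,t4,w2)→returned(w2,t4) ✓  (f3,t4,w4)→returned(w4,t4) ✗  (f4,t1,w3)→returned(w3,t1) ✗  (f4,t4,w4)→returned(w4,t4) ✗
Counterexamples (restrictor triples failing the scope): 7.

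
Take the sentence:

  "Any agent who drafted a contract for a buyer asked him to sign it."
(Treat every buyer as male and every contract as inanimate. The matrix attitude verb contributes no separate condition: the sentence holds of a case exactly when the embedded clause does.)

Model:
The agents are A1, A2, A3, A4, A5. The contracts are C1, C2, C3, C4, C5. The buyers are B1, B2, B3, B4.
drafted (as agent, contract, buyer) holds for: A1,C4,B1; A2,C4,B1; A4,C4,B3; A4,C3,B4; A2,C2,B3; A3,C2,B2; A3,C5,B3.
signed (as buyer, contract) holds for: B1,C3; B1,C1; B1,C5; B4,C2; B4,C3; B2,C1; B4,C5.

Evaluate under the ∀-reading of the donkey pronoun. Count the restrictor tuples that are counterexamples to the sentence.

6

"him" takes "a buyer" as antecedent and "it" takes "a contract"; both are donkey pronouns co-varying with the restrictor.
Strong reading: for every (a,c,b) with drafted(a,c,b), signed(b,c).
Restrictor triples: (A1,C4,B1)→signed(B1,C4) ✗  (A2,C2,B3)→signed(B3,C2) ✗  (A2,C4,B1)→signed(B1,C4) ✗  (A3,C2,B2)→signed(B2,C2) ✗  (A3,C5,B3)→signed(B3,C5) ✗  (A4,C3,B4)→signed(B4,C3) ✓  (A4,C4,B3)→signed(B3,C4) ✗
Counterexamples (restrictor triples failing the scope): 6.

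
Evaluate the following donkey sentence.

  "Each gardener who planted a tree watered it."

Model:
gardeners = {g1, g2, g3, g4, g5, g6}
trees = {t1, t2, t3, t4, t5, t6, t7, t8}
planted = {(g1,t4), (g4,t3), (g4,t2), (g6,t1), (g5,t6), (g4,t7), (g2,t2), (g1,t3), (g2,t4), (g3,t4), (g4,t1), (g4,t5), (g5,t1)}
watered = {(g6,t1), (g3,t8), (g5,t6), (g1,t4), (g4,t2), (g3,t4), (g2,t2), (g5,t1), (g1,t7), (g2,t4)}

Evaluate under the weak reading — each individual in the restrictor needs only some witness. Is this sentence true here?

True

"it" takes "a tree" as antecedent — a donkey pronoun bound across the clause boundary.
Weak reading: every gardener g with some planted-tree has at least one planted-tree t such that watered(g,t).
Per gardener: g1:✓  g2:✓  g3:✓  g4:✓  g5:✓  g6:✓
Every gardener in the restrictor has a witness.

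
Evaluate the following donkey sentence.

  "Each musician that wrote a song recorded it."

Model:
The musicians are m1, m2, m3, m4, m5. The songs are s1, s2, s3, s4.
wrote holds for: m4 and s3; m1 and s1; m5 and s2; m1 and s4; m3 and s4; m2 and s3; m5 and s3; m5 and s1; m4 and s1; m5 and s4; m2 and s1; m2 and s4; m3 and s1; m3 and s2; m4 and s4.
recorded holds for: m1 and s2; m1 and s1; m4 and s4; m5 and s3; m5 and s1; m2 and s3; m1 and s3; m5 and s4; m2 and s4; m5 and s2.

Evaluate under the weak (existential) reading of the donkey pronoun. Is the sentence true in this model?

"it" takes "a song" as antecedent — a donkey pronoun bound across the clause boundary.
Weak reading: every musician m with some wrote-song has at least one wrote-song s such that recorded(m,s).
Per musician: m1:✓  m2:✓  m3:✗  m4:✓  m5:✓
m3 has no witness among its wrote-songs.

False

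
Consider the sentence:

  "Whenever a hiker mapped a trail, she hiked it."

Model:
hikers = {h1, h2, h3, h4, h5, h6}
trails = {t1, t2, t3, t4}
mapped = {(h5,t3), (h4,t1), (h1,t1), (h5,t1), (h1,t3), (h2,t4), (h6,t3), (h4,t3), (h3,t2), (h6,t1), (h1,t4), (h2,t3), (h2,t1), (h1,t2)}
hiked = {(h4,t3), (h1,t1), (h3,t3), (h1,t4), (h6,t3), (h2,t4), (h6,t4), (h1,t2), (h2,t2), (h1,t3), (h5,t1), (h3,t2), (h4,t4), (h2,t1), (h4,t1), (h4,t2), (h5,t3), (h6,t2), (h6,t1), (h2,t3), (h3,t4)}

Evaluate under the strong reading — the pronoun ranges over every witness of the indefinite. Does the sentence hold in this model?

True

"it" takes "a trail" as antecedent — a donkey pronoun bound across the clause boundary.
Strong reading: for every (h,t) with mapped(h,t), hiked(h,t).
Restrictor pairs: (h1,t1) ✓  (h1,t2) ✓  (h1,t3) ✓  (h1,t4) ✓  (h2,t1) ✓  (h2,t3) ✓  (h2,t4) ✓  (h3,t2) ✓  (h4,t1) ✓  (h4,t3) ✓  (h5,t1) ✓  (h5,t3) ✓  (h6,t1) ✓  (h6,t3) ✓
Every restrictor pair satisfies the scope.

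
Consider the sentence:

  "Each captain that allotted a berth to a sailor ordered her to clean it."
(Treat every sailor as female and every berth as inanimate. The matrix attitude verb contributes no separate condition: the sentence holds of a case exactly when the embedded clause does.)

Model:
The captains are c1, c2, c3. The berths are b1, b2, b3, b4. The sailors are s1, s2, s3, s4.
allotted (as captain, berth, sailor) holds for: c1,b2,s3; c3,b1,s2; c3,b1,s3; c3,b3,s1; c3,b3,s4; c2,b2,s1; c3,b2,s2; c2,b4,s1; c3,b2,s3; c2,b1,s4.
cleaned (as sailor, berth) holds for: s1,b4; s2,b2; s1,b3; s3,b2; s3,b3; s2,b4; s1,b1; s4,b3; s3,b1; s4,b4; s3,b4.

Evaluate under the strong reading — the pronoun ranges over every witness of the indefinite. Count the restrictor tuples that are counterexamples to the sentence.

3

"her" takes "a sailor" as antecedent and "it" takes "a berth"; both are donkey pronouns co-varying with the restrictor.
Strong reading: for every (c,b,s) with allotted(c,b,s), cleaned(s,b).
Restrictor triples: (c1,b2,s3)→cleaned(s3,b2) ✓  (c2,b1,s4)→cleaned(s4,b1) ✗  (c2,b2,s1)→cleaned(s1,b2) ✗  (c2,b4,s1)→cleaned(s1,b4) ✓  (c3,b1,s2)→cleaned(s2,b1) ✗  (c3,b1,s3)→cleaned(s3,b1) ✓  (c3,b2,s2)→cleaned(s2,b2) ✓  (c3,b2,s3)→cleaned(s3,b2) ✓  (c3,b3,s1)→cleaned(s1,b3) ✓  (c3,b3,s4)→cleaned(s4,b3) ✓
Counterexamples (restrictor triples failing the scope): 3.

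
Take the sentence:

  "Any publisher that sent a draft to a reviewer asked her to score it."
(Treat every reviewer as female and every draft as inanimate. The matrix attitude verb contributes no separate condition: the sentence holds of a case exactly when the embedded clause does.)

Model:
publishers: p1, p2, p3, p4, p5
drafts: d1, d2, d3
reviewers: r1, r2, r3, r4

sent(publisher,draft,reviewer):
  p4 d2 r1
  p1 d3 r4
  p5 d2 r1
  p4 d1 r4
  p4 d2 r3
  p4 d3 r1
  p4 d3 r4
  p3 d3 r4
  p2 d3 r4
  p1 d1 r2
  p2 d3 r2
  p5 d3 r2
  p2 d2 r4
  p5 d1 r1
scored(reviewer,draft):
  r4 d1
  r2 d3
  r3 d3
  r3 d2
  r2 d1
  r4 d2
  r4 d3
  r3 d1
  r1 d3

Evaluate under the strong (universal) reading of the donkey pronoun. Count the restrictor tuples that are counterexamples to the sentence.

3

"her" takes "a reviewer" as antecedent and "it" takes "a draft"; both are donkey pronouns co-varying with the restrictor.
Strong reading: for every (p,d,r) with sent(p,d,r), scored(r,d).
Restrictor triples: (p1,d1,r2)→scored(r2,d1) ✓  (p1,d3,r4)→scored(r4,d3) ✓  (p2,d2,r4)→scored(r4,d2) ✓  (p2,d3,r2)→scored(r2,d3) ✓  (p2,d3,r4)→scored(r4,d3) ✓  (p3,d3,r4)→scored(r4,d3) ✓  (p4,d1,r4)→scored(r4,d1) ✓  (p4,d2,r1)→scored(r1,d2) ✗  (p4,d2,r3)→scored(r3,d2) ✓  (p4,d3,r1)→scored(r1,d3) ✓  (p4,d3,r4)→scored(r4,d3) ✓  (p5,d1,r1)→scored(r1,d1) ✗  (p5,d2,r1)→scored(r1,d2) ✗  (p5,d3,r2)→scored(r2,d3) ✓
Counterexamples (restrictor triples failing the scope): 3.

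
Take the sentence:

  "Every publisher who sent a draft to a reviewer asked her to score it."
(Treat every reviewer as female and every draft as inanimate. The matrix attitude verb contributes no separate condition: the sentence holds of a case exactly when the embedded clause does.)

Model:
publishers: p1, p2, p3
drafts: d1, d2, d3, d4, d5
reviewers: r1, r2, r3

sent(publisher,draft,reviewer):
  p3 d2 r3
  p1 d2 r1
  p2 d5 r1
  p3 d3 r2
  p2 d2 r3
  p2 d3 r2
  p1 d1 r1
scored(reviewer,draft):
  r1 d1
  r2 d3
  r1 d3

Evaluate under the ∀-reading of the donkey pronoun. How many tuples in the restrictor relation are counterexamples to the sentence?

4

"her" takes "a reviewer" as antecedent and "it" takes "a draft"; both are donkey pronouns co-varying with the restrictor.
Strong reading: for every (p,d,r) with sent(p,d,r), scored(r,d).
Restrictor triples: (p1,d1,r1)→scored(r1,d1) ✓  (p1,d2,r1)→scored(r1,d2) ✗  (p2,d2,r3)→scored(r3,d2) ✗  (p2,d3,r2)→scored(r2,d3) ✓  (p2,d5,r1)→scored(r1,d5) ✗  (p3,d2,r3)→scored(r3,d2) ✗  (p3,d3,r2)→scored(r2,d3) ✓
Counterexamples (restrictor triples failing the scope): 4.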